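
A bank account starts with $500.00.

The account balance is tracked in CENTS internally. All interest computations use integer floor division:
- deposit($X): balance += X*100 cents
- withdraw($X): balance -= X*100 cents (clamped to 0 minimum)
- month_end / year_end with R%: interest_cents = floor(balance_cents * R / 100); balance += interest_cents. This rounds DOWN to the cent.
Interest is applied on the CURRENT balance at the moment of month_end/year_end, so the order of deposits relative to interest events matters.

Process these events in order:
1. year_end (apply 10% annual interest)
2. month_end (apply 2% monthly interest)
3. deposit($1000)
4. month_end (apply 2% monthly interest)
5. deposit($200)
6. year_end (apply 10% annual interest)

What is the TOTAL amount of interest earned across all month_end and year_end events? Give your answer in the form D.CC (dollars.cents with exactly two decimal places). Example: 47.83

Answer: 271.44

Derivation:
After 1 (year_end (apply 10% annual interest)): balance=$550.00 total_interest=$50.00
After 2 (month_end (apply 2% monthly interest)): balance=$561.00 total_interest=$61.00
After 3 (deposit($1000)): balance=$1561.00 total_interest=$61.00
After 4 (month_end (apply 2% monthly interest)): balance=$1592.22 total_interest=$92.22
After 5 (deposit($200)): balance=$1792.22 total_interest=$92.22
After 6 (year_end (apply 10% annual interest)): balance=$1971.44 total_interest=$271.44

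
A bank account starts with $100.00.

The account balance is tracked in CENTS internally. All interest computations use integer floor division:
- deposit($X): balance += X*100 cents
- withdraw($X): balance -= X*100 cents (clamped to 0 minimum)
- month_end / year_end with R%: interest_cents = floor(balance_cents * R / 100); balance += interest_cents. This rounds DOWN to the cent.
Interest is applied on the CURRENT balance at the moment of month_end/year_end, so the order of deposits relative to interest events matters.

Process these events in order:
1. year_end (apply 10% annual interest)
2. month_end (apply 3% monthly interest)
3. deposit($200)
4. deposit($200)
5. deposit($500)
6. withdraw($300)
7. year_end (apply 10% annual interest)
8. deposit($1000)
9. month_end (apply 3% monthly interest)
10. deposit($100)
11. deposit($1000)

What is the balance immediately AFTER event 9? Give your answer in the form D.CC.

Answer: 1838.16

Derivation:
After 1 (year_end (apply 10% annual interest)): balance=$110.00 total_interest=$10.00
After 2 (month_end (apply 3% monthly interest)): balance=$113.30 total_interest=$13.30
After 3 (deposit($200)): balance=$313.30 total_interest=$13.30
After 4 (deposit($200)): balance=$513.30 total_interest=$13.30
After 5 (deposit($500)): balance=$1013.30 total_interest=$13.30
After 6 (withdraw($300)): balance=$713.30 total_interest=$13.30
After 7 (year_end (apply 10% annual interest)): balance=$784.63 total_interest=$84.63
After 8 (deposit($1000)): balance=$1784.63 total_interest=$84.63
After 9 (month_end (apply 3% monthly interest)): balance=$1838.16 total_interest=$138.16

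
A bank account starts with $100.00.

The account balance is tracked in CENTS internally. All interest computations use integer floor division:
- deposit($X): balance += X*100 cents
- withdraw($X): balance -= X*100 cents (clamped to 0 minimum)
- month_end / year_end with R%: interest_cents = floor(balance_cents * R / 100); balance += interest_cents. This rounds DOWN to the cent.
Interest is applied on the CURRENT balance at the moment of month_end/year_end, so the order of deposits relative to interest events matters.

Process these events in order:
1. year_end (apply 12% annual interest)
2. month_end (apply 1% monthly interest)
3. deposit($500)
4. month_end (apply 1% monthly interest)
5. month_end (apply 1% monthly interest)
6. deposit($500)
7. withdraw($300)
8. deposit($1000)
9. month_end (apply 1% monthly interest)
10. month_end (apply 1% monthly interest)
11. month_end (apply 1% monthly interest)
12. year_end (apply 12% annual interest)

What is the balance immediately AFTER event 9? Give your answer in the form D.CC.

Answer: 1843.69

Derivation:
After 1 (year_end (apply 12% annual interest)): balance=$112.00 total_interest=$12.00
After 2 (month_end (apply 1% monthly interest)): balance=$113.12 total_interest=$13.12
After 3 (deposit($500)): balance=$613.12 total_interest=$13.12
After 4 (month_end (apply 1% monthly interest)): balance=$619.25 total_interest=$19.25
After 5 (month_end (apply 1% monthly interest)): balance=$625.44 total_interest=$25.44
After 6 (deposit($500)): balance=$1125.44 total_interest=$25.44
After 7 (withdraw($300)): balance=$825.44 total_interest=$25.44
After 8 (deposit($1000)): balance=$1825.44 total_interest=$25.44
After 9 (month_end (apply 1% monthly interest)): balance=$1843.69 total_interest=$43.69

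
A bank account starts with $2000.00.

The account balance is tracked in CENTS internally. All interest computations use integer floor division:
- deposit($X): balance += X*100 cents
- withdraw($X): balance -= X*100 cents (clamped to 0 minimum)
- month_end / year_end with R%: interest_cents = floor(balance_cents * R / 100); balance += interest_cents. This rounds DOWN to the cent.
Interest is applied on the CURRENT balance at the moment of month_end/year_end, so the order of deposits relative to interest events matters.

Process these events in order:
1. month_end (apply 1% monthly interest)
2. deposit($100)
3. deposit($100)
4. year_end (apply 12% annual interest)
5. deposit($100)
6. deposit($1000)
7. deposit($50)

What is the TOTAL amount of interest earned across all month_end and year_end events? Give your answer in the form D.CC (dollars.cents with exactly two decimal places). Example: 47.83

Answer: 286.40

Derivation:
After 1 (month_end (apply 1% monthly interest)): balance=$2020.00 total_interest=$20.00
After 2 (deposit($100)): balance=$2120.00 total_interest=$20.00
After 3 (deposit($100)): balance=$2220.00 total_interest=$20.00
After 4 (year_end (apply 12% annual interest)): balance=$2486.40 total_interest=$286.40
After 5 (deposit($100)): balance=$2586.40 total_interest=$286.40
After 6 (deposit($1000)): balance=$3586.40 total_interest=$286.40
After 7 (deposit($50)): balance=$3636.40 total_interest=$286.40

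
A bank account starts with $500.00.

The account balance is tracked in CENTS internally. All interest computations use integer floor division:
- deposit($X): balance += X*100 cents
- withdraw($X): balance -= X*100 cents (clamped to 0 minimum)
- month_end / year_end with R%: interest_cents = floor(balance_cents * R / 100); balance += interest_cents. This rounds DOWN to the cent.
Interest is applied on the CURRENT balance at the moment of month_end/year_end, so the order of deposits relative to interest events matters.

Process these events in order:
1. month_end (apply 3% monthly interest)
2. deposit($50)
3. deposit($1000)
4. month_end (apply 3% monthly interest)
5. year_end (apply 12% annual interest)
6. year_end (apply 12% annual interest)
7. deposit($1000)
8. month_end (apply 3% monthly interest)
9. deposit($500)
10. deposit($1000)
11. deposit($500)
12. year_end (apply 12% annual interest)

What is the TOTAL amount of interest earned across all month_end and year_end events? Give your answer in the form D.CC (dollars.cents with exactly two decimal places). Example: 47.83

After 1 (month_end (apply 3% monthly interest)): balance=$515.00 total_interest=$15.00
After 2 (deposit($50)): balance=$565.00 total_interest=$15.00
After 3 (deposit($1000)): balance=$1565.00 total_interest=$15.00
After 4 (month_end (apply 3% monthly interest)): balance=$1611.95 total_interest=$61.95
After 5 (year_end (apply 12% annual interest)): balance=$1805.38 total_interest=$255.38
After 6 (year_end (apply 12% annual interest)): balance=$2022.02 total_interest=$472.02
After 7 (deposit($1000)): balance=$3022.02 total_interest=$472.02
After 8 (month_end (apply 3% monthly interest)): balance=$3112.68 total_interest=$562.68
After 9 (deposit($500)): balance=$3612.68 total_interest=$562.68
After 10 (deposit($1000)): balance=$4612.68 total_interest=$562.68
After 11 (deposit($500)): balance=$5112.68 total_interest=$562.68
After 12 (year_end (apply 12% annual interest)): balance=$5726.20 total_interest=$1176.20

Answer: 1176.20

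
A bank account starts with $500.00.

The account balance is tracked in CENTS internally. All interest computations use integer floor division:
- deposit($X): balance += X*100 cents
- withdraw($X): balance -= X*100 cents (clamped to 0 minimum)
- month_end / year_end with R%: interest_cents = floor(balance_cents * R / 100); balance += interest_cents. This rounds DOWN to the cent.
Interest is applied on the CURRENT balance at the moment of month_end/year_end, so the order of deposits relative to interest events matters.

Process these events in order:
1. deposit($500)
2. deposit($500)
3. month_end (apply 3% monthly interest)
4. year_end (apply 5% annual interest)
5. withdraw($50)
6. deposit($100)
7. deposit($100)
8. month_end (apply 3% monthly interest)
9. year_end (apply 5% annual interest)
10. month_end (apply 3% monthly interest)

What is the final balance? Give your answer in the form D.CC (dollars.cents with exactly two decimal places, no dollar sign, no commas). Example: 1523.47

Answer: 1974.18

Derivation:
After 1 (deposit($500)): balance=$1000.00 total_interest=$0.00
After 2 (deposit($500)): balance=$1500.00 total_interest=$0.00
After 3 (month_end (apply 3% monthly interest)): balance=$1545.00 total_interest=$45.00
After 4 (year_end (apply 5% annual interest)): balance=$1622.25 total_interest=$122.25
After 5 (withdraw($50)): balance=$1572.25 total_interest=$122.25
After 6 (deposit($100)): balance=$1672.25 total_interest=$122.25
After 7 (deposit($100)): balance=$1772.25 total_interest=$122.25
After 8 (month_end (apply 3% monthly interest)): balance=$1825.41 total_interest=$175.41
After 9 (year_end (apply 5% annual interest)): balance=$1916.68 total_interest=$266.68
After 10 (month_end (apply 3% monthly interest)): balance=$1974.18 total_interest=$324.18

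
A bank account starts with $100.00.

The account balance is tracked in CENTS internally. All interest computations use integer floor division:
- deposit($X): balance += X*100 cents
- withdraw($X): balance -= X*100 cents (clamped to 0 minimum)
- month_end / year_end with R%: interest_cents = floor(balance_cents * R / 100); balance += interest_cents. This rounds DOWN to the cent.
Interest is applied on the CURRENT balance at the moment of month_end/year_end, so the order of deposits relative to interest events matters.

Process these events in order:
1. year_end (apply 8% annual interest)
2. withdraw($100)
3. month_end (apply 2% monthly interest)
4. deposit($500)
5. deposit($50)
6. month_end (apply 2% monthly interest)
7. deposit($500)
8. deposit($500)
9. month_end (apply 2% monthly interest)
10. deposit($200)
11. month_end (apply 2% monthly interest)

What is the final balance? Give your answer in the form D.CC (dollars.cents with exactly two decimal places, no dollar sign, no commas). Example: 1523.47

After 1 (year_end (apply 8% annual interest)): balance=$108.00 total_interest=$8.00
After 2 (withdraw($100)): balance=$8.00 total_interest=$8.00
After 3 (month_end (apply 2% monthly interest)): balance=$8.16 total_interest=$8.16
After 4 (deposit($500)): balance=$508.16 total_interest=$8.16
After 5 (deposit($50)): balance=$558.16 total_interest=$8.16
After 6 (month_end (apply 2% monthly interest)): balance=$569.32 total_interest=$19.32
After 7 (deposit($500)): balance=$1069.32 total_interest=$19.32
After 8 (deposit($500)): balance=$1569.32 total_interest=$19.32
After 9 (month_end (apply 2% monthly interest)): balance=$1600.70 total_interest=$50.70
After 10 (deposit($200)): balance=$1800.70 total_interest=$50.70
After 11 (month_end (apply 2% monthly interest)): balance=$1836.71 total_interest=$86.71

Answer: 1836.71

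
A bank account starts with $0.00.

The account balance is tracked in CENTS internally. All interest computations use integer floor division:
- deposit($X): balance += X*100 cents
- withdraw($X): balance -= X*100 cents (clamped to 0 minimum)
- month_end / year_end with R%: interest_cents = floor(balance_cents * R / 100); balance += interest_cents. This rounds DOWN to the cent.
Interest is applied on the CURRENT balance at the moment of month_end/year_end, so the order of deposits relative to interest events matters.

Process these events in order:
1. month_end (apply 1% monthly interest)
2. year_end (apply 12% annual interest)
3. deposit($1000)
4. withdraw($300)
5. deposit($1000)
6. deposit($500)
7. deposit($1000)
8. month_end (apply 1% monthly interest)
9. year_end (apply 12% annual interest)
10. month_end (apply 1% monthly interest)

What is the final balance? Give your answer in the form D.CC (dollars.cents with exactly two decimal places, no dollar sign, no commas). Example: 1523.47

After 1 (month_end (apply 1% monthly interest)): balance=$0.00 total_interest=$0.00
After 2 (year_end (apply 12% annual interest)): balance=$0.00 total_interest=$0.00
After 3 (deposit($1000)): balance=$1000.00 total_interest=$0.00
After 4 (withdraw($300)): balance=$700.00 total_interest=$0.00
After 5 (deposit($1000)): balance=$1700.00 total_interest=$0.00
After 6 (deposit($500)): balance=$2200.00 total_interest=$0.00
After 7 (deposit($1000)): balance=$3200.00 total_interest=$0.00
After 8 (month_end (apply 1% monthly interest)): balance=$3232.00 total_interest=$32.00
After 9 (year_end (apply 12% annual interest)): balance=$3619.84 total_interest=$419.84
After 10 (month_end (apply 1% monthly interest)): balance=$3656.03 total_interest=$456.03

Answer: 3656.03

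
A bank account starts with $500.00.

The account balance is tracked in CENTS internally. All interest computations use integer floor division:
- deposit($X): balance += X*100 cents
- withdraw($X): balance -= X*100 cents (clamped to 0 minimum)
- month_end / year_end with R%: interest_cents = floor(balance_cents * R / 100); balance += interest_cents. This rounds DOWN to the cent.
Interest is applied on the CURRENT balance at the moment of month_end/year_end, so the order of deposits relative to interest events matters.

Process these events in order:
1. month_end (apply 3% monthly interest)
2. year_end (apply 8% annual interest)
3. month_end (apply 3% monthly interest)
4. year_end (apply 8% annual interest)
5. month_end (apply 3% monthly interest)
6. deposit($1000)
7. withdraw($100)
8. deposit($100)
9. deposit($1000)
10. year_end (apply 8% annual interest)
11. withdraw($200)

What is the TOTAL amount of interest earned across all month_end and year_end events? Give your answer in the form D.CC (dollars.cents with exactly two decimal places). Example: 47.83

Answer: 348.25

Derivation:
After 1 (month_end (apply 3% monthly interest)): balance=$515.00 total_interest=$15.00
After 2 (year_end (apply 8% annual interest)): balance=$556.20 total_interest=$56.20
After 3 (month_end (apply 3% monthly interest)): balance=$572.88 total_interest=$72.88
After 4 (year_end (apply 8% annual interest)): balance=$618.71 total_interest=$118.71
After 5 (month_end (apply 3% monthly interest)): balance=$637.27 total_interest=$137.27
After 6 (deposit($1000)): balance=$1637.27 total_interest=$137.27
After 7 (withdraw($100)): balance=$1537.27 total_interest=$137.27
After 8 (deposit($100)): balance=$1637.27 total_interest=$137.27
After 9 (deposit($1000)): balance=$2637.27 total_interest=$137.27
After 10 (year_end (apply 8% annual interest)): balance=$2848.25 total_interest=$348.25
After 11 (withdraw($200)): balance=$2648.25 total_interest=$348.25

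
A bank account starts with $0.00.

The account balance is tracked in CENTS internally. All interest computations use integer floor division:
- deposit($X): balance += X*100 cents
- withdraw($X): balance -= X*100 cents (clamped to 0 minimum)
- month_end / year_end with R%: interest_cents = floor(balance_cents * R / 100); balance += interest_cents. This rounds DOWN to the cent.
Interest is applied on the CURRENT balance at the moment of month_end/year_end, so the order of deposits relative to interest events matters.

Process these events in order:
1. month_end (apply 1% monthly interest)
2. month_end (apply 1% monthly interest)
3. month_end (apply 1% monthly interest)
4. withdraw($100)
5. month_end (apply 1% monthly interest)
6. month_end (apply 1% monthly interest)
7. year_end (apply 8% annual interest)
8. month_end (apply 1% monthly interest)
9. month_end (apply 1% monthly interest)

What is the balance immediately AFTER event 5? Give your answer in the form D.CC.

After 1 (month_end (apply 1% monthly interest)): balance=$0.00 total_interest=$0.00
After 2 (month_end (apply 1% monthly interest)): balance=$0.00 total_interest=$0.00
After 3 (month_end (apply 1% monthly interest)): balance=$0.00 total_interest=$0.00
After 4 (withdraw($100)): balance=$0.00 total_interest=$0.00
After 5 (month_end (apply 1% monthly interest)): balance=$0.00 total_interest=$0.00

Answer: 0.00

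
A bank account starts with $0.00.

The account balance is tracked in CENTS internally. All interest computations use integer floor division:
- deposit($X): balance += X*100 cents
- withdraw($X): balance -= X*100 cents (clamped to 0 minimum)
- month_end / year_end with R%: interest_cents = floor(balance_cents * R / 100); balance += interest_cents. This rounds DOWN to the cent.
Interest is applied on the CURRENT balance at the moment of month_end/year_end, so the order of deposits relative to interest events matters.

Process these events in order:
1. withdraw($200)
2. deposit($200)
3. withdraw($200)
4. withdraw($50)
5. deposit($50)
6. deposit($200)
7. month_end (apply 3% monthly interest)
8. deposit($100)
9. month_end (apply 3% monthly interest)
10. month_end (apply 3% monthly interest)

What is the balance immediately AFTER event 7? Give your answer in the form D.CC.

Answer: 257.50

Derivation:
After 1 (withdraw($200)): balance=$0.00 total_interest=$0.00
After 2 (deposit($200)): balance=$200.00 total_interest=$0.00
After 3 (withdraw($200)): balance=$0.00 total_interest=$0.00
After 4 (withdraw($50)): balance=$0.00 total_interest=$0.00
After 5 (deposit($50)): balance=$50.00 total_interest=$0.00
After 6 (deposit($200)): balance=$250.00 total_interest=$0.00
After 7 (month_end (apply 3% monthly interest)): balance=$257.50 total_interest=$7.50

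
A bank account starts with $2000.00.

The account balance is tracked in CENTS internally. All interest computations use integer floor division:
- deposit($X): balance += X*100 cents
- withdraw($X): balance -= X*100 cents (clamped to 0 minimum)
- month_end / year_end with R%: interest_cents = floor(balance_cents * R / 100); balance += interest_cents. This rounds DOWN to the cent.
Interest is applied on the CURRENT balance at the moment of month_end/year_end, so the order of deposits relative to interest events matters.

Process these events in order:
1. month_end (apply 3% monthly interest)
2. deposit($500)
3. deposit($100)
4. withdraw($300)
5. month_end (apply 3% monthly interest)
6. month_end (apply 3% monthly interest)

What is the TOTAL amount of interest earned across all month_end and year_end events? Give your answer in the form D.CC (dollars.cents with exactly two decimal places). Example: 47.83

After 1 (month_end (apply 3% monthly interest)): balance=$2060.00 total_interest=$60.00
After 2 (deposit($500)): balance=$2560.00 total_interest=$60.00
After 3 (deposit($100)): balance=$2660.00 total_interest=$60.00
After 4 (withdraw($300)): balance=$2360.00 total_interest=$60.00
After 5 (month_end (apply 3% monthly interest)): balance=$2430.80 total_interest=$130.80
After 6 (month_end (apply 3% monthly interest)): balance=$2503.72 total_interest=$203.72

Answer: 203.72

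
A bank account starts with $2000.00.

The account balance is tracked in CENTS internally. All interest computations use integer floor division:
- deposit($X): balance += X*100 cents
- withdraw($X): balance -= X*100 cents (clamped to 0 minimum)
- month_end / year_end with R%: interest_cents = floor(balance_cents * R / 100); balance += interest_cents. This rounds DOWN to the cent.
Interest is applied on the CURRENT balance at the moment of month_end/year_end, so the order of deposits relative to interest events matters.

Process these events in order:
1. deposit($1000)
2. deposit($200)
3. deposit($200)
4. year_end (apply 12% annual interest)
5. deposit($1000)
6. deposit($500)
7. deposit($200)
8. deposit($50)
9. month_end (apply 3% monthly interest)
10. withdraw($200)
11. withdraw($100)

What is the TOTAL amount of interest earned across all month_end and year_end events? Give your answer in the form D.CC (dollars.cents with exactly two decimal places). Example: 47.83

After 1 (deposit($1000)): balance=$3000.00 total_interest=$0.00
After 2 (deposit($200)): balance=$3200.00 total_interest=$0.00
After 3 (deposit($200)): balance=$3400.00 total_interest=$0.00
After 4 (year_end (apply 12% annual interest)): balance=$3808.00 total_interest=$408.00
After 5 (deposit($1000)): balance=$4808.00 total_interest=$408.00
After 6 (deposit($500)): balance=$5308.00 total_interest=$408.00
After 7 (deposit($200)): balance=$5508.00 total_interest=$408.00
After 8 (deposit($50)): balance=$5558.00 total_interest=$408.00
After 9 (month_end (apply 3% monthly interest)): balance=$5724.74 total_interest=$574.74
After 10 (withdraw($200)): balance=$5524.74 total_interest=$574.74
After 11 (withdraw($100)): balance=$5424.74 total_interest=$574.74

Answer: 574.74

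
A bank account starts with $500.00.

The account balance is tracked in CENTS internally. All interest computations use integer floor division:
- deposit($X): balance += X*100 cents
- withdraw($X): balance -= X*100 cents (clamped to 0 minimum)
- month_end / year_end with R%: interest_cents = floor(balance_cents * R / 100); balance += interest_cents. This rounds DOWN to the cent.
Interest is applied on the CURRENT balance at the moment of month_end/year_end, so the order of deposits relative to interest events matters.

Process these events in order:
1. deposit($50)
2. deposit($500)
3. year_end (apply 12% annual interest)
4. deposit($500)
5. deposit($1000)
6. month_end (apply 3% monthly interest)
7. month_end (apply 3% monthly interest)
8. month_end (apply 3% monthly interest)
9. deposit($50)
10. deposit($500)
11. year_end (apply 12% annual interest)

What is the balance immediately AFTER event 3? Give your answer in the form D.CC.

After 1 (deposit($50)): balance=$550.00 total_interest=$0.00
After 2 (deposit($500)): balance=$1050.00 total_interest=$0.00
After 3 (year_end (apply 12% annual interest)): balance=$1176.00 total_interest=$126.00

Answer: 1176.00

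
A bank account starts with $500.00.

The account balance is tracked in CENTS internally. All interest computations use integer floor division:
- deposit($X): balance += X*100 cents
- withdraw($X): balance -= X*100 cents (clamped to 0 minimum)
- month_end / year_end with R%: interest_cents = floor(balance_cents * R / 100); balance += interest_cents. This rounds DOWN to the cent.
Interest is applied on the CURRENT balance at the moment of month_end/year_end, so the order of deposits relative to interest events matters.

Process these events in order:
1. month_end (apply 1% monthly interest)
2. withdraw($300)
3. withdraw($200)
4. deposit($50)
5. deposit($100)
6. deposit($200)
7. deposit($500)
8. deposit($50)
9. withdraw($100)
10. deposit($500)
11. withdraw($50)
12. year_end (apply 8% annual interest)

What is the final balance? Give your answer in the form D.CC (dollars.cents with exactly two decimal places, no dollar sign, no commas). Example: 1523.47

After 1 (month_end (apply 1% monthly interest)): balance=$505.00 total_interest=$5.00
After 2 (withdraw($300)): balance=$205.00 total_interest=$5.00
After 3 (withdraw($200)): balance=$5.00 total_interest=$5.00
After 4 (deposit($50)): balance=$55.00 total_interest=$5.00
After 5 (deposit($100)): balance=$155.00 total_interest=$5.00
After 6 (deposit($200)): balance=$355.00 total_interest=$5.00
After 7 (deposit($500)): balance=$855.00 total_interest=$5.00
After 8 (deposit($50)): balance=$905.00 total_interest=$5.00
After 9 (withdraw($100)): balance=$805.00 total_interest=$5.00
After 10 (deposit($500)): balance=$1305.00 total_interest=$5.00
After 11 (withdraw($50)): balance=$1255.00 total_interest=$5.00
After 12 (year_end (apply 8% annual interest)): balance=$1355.40 total_interest=$105.40

Answer: 1355.40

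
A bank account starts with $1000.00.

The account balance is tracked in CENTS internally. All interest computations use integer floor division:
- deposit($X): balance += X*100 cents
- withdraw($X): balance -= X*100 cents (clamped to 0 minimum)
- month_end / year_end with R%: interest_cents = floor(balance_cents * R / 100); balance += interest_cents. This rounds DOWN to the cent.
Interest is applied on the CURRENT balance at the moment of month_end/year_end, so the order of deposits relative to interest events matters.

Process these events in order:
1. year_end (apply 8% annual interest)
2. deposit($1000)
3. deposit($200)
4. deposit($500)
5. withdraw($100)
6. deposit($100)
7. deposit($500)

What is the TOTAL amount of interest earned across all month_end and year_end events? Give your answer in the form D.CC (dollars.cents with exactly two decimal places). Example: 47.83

Answer: 80.00

Derivation:
After 1 (year_end (apply 8% annual interest)): balance=$1080.00 total_interest=$80.00
After 2 (deposit($1000)): balance=$2080.00 total_interest=$80.00
After 3 (deposit($200)): balance=$2280.00 total_interest=$80.00
After 4 (deposit($500)): balance=$2780.00 total_interest=$80.00
After 5 (withdraw($100)): balance=$2680.00 total_interest=$80.00
After 6 (deposit($100)): balance=$2780.00 total_interest=$80.00
After 7 (deposit($500)): balance=$3280.00 total_interest=$80.00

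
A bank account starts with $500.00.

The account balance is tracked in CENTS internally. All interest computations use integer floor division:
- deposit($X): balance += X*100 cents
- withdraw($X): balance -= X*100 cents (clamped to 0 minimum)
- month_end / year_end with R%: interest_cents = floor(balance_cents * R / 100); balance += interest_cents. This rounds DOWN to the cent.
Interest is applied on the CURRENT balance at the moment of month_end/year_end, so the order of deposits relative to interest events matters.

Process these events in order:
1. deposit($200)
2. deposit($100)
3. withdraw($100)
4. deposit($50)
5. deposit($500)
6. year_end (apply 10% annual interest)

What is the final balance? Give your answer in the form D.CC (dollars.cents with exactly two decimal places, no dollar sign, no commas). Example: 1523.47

After 1 (deposit($200)): balance=$700.00 total_interest=$0.00
After 2 (deposit($100)): balance=$800.00 total_interest=$0.00
After 3 (withdraw($100)): balance=$700.00 total_interest=$0.00
After 4 (deposit($50)): balance=$750.00 total_interest=$0.00
After 5 (deposit($500)): balance=$1250.00 total_interest=$0.00
After 6 (year_end (apply 10% annual interest)): balance=$1375.00 total_interest=$125.00

Answer: 1375.00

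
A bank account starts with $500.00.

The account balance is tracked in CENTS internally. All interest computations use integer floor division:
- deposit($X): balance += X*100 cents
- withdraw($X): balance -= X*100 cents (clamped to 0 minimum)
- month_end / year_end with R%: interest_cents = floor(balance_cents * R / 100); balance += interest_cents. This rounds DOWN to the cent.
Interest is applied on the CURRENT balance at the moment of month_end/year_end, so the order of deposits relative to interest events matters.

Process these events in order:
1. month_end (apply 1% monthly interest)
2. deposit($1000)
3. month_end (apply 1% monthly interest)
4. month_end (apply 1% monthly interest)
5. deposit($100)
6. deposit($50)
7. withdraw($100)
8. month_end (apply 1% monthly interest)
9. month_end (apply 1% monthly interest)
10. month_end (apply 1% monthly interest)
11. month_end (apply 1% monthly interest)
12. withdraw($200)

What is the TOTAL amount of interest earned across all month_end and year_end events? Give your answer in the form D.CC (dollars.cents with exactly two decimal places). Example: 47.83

After 1 (month_end (apply 1% monthly interest)): balance=$505.00 total_interest=$5.00
After 2 (deposit($1000)): balance=$1505.00 total_interest=$5.00
After 3 (month_end (apply 1% monthly interest)): balance=$1520.05 total_interest=$20.05
After 4 (month_end (apply 1% monthly interest)): balance=$1535.25 total_interest=$35.25
After 5 (deposit($100)): balance=$1635.25 total_interest=$35.25
After 6 (deposit($50)): balance=$1685.25 total_interest=$35.25
After 7 (withdraw($100)): balance=$1585.25 total_interest=$35.25
After 8 (month_end (apply 1% monthly interest)): balance=$1601.10 total_interest=$51.10
After 9 (month_end (apply 1% monthly interest)): balance=$1617.11 total_interest=$67.11
After 10 (month_end (apply 1% monthly interest)): balance=$1633.28 total_interest=$83.28
After 11 (month_end (apply 1% monthly interest)): balance=$1649.61 total_interest=$99.61
After 12 (withdraw($200)): balance=$1449.61 total_interest=$99.61

Answer: 99.61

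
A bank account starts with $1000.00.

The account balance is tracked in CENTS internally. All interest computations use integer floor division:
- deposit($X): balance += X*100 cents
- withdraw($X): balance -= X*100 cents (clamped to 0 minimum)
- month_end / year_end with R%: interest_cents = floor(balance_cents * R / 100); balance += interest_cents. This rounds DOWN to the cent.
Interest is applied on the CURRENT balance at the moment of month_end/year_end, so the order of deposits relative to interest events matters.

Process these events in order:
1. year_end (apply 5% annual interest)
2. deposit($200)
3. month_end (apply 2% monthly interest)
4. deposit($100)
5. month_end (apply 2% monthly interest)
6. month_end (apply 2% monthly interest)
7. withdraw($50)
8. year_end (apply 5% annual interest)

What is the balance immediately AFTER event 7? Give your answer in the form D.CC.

Answer: 1380.55

Derivation:
After 1 (year_end (apply 5% annual interest)): balance=$1050.00 total_interest=$50.00
After 2 (deposit($200)): balance=$1250.00 total_interest=$50.00
After 3 (month_end (apply 2% monthly interest)): balance=$1275.00 total_interest=$75.00
After 4 (deposit($100)): balance=$1375.00 total_interest=$75.00
After 5 (month_end (apply 2% monthly interest)): balance=$1402.50 total_interest=$102.50
After 6 (month_end (apply 2% monthly interest)): balance=$1430.55 total_interest=$130.55
After 7 (withdraw($50)): balance=$1380.55 total_interest=$130.55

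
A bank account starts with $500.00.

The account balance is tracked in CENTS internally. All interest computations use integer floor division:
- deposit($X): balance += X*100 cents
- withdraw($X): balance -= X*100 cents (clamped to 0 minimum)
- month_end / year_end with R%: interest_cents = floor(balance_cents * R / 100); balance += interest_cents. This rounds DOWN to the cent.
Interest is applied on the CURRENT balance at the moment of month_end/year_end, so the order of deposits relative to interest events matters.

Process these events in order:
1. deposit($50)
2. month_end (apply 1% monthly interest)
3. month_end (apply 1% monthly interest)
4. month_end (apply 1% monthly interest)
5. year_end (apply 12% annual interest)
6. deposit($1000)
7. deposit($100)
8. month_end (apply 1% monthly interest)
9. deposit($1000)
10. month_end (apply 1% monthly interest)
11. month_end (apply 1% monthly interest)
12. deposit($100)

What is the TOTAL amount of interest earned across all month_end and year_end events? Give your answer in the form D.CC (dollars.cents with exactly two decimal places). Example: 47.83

Answer: 157.29

Derivation:
After 1 (deposit($50)): balance=$550.00 total_interest=$0.00
After 2 (month_end (apply 1% monthly interest)): balance=$555.50 total_interest=$5.50
After 3 (month_end (apply 1% monthly interest)): balance=$561.05 total_interest=$11.05
After 4 (month_end (apply 1% monthly interest)): balance=$566.66 total_interest=$16.66
After 5 (year_end (apply 12% annual interest)): balance=$634.65 total_interest=$84.65
After 6 (deposit($1000)): balance=$1634.65 total_interest=$84.65
After 7 (deposit($100)): balance=$1734.65 total_interest=$84.65
After 8 (month_end (apply 1% monthly interest)): balance=$1751.99 total_interest=$101.99
After 9 (deposit($1000)): balance=$2751.99 total_interest=$101.99
After 10 (month_end (apply 1% monthly interest)): balance=$2779.50 total_interest=$129.50
After 11 (month_end (apply 1% monthly interest)): balance=$2807.29 total_interest=$157.29
After 12 (deposit($100)): balance=$2907.29 total_interest=$157.29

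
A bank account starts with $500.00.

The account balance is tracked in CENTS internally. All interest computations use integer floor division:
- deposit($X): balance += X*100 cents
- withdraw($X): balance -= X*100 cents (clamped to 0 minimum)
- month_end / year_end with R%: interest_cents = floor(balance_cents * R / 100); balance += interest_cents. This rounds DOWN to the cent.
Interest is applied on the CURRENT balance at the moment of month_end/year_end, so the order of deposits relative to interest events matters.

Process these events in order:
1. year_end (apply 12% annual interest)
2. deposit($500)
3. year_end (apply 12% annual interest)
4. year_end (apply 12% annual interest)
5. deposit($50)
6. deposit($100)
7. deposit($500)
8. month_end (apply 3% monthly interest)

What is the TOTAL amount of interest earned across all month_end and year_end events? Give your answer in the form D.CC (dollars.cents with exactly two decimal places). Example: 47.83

Answer: 389.04

Derivation:
After 1 (year_end (apply 12% annual interest)): balance=$560.00 total_interest=$60.00
After 2 (deposit($500)): balance=$1060.00 total_interest=$60.00
After 3 (year_end (apply 12% annual interest)): balance=$1187.20 total_interest=$187.20
After 4 (year_end (apply 12% annual interest)): balance=$1329.66 total_interest=$329.66
After 5 (deposit($50)): balance=$1379.66 total_interest=$329.66
After 6 (deposit($100)): balance=$1479.66 total_interest=$329.66
After 7 (deposit($500)): balance=$1979.66 total_interest=$329.66
After 8 (month_end (apply 3% monthly interest)): balance=$2039.04 total_interest=$389.04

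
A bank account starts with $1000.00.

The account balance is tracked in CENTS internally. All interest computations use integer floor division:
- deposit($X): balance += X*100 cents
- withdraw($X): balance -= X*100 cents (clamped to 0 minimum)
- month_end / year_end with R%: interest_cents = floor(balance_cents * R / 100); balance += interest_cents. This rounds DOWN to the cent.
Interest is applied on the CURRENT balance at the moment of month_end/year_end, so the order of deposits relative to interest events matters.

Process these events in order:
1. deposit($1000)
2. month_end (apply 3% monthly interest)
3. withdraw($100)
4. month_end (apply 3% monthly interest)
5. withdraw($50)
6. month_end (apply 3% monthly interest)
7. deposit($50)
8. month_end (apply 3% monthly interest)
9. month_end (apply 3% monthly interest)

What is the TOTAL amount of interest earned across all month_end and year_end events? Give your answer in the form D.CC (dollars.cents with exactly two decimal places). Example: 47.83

Answer: 304.39

Derivation:
After 1 (deposit($1000)): balance=$2000.00 total_interest=$0.00
After 2 (month_end (apply 3% monthly interest)): balance=$2060.00 total_interest=$60.00
After 3 (withdraw($100)): balance=$1960.00 total_interest=$60.00
After 4 (month_end (apply 3% monthly interest)): balance=$2018.80 total_interest=$118.80
After 5 (withdraw($50)): balance=$1968.80 total_interest=$118.80
After 6 (month_end (apply 3% monthly interest)): balance=$2027.86 total_interest=$177.86
After 7 (deposit($50)): balance=$2077.86 total_interest=$177.86
After 8 (month_end (apply 3% monthly interest)): balance=$2140.19 total_interest=$240.19
After 9 (month_end (apply 3% monthly interest)): balance=$2204.39 total_interest=$304.39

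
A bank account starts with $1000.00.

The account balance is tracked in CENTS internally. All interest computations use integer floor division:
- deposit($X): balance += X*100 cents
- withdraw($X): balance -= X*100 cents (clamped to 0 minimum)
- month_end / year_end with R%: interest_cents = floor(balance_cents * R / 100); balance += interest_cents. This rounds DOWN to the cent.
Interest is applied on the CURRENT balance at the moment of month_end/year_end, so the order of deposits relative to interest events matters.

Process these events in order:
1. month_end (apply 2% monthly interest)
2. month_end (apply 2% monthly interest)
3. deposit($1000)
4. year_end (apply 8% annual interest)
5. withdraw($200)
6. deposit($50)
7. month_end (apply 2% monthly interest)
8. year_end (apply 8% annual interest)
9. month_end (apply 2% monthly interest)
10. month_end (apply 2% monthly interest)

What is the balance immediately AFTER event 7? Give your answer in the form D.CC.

Answer: 2094.70

Derivation:
After 1 (month_end (apply 2% monthly interest)): balance=$1020.00 total_interest=$20.00
After 2 (month_end (apply 2% monthly interest)): balance=$1040.40 total_interest=$40.40
After 3 (deposit($1000)): balance=$2040.40 total_interest=$40.40
After 4 (year_end (apply 8% annual interest)): balance=$2203.63 total_interest=$203.63
After 5 (withdraw($200)): balance=$2003.63 total_interest=$203.63
After 6 (deposit($50)): balance=$2053.63 total_interest=$203.63
After 7 (month_end (apply 2% monthly interest)): balance=$2094.70 total_interest=$244.70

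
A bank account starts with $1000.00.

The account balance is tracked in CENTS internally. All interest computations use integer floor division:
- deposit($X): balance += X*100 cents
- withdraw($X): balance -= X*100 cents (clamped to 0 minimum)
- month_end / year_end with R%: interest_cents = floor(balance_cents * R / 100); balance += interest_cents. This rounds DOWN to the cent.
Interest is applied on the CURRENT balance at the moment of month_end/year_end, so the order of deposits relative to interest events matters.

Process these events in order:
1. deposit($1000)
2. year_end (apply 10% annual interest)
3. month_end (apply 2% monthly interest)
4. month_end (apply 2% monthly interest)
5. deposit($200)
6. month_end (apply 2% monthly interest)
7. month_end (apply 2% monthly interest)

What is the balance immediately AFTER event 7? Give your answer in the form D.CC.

Answer: 2589.42

Derivation:
After 1 (deposit($1000)): balance=$2000.00 total_interest=$0.00
After 2 (year_end (apply 10% annual interest)): balance=$2200.00 total_interest=$200.00
After 3 (month_end (apply 2% monthly interest)): balance=$2244.00 total_interest=$244.00
After 4 (month_end (apply 2% monthly interest)): balance=$2288.88 total_interest=$288.88
After 5 (deposit($200)): balance=$2488.88 total_interest=$288.88
After 6 (month_end (apply 2% monthly interest)): balance=$2538.65 total_interest=$338.65
After 7 (month_end (apply 2% monthly interest)): balance=$2589.42 total_interest=$389.42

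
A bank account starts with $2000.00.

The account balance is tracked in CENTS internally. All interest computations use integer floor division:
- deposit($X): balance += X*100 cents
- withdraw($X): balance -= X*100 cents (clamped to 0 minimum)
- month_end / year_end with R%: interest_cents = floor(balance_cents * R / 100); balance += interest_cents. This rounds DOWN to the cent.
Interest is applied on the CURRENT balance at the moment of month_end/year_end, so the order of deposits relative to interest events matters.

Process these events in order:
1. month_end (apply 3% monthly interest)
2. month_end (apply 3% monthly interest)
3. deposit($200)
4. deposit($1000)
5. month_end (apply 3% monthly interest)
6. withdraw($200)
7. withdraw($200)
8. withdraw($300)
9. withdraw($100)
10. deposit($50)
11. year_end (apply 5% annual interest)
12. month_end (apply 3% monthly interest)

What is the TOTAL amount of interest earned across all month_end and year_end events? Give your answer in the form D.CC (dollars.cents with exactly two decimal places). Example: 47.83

After 1 (month_end (apply 3% monthly interest)): balance=$2060.00 total_interest=$60.00
After 2 (month_end (apply 3% monthly interest)): balance=$2121.80 total_interest=$121.80
After 3 (deposit($200)): balance=$2321.80 total_interest=$121.80
After 4 (deposit($1000)): balance=$3321.80 total_interest=$121.80
After 5 (month_end (apply 3% monthly interest)): balance=$3421.45 total_interest=$221.45
After 6 (withdraw($200)): balance=$3221.45 total_interest=$221.45
After 7 (withdraw($200)): balance=$3021.45 total_interest=$221.45
After 8 (withdraw($300)): balance=$2721.45 total_interest=$221.45
After 9 (withdraw($100)): balance=$2621.45 total_interest=$221.45
After 10 (deposit($50)): balance=$2671.45 total_interest=$221.45
After 11 (year_end (apply 5% annual interest)): balance=$2805.02 total_interest=$355.02
After 12 (month_end (apply 3% monthly interest)): balance=$2889.17 total_interest=$439.17

Answer: 439.17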